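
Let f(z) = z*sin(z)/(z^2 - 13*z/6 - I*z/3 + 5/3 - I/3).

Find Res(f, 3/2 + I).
Write f(z) = P(z)/Q(z) with P(z) = z*sin(z) and Q(z) = z^2 - 13*z/6 - I*z/3 + 5/3 - I/3.
The denominator factors as Q(z) = (z - 3/2 - I)*(z - 2/3 + 2*I/3), so z = 3/2 + I is a simple zero of Q and P is analytic there; z = 3/2 + I is therefore a simple pole and
  Res(f, z₀) = P(z₀)/Q'(z₀).

Q'(z) = 2*z - 13/6 - I/3, so Q'(3/2 + I) = 5/6 + 5*I/3.
P(3/2 + I) = (3/2 + I)*sin(3/2 + I).

Res(f, 3/2 + I) = ((3/2 + I)*sin(3/2 + I))/(5/6 + 5*I/3) = (21/25 - 12*I/25)*sin(3/2 + I)

Final answer: (21/25 - 12*I/25)*sin(3/2 + I)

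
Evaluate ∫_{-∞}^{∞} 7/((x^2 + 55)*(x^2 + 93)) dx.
7*pi*(-55*sqrt(93) + 93*sqrt(55))/194370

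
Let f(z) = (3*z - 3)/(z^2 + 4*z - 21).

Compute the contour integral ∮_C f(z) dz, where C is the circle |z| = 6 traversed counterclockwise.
By the residue theorem, ∮_C f(z) dz = 2πi · (sum of the residues of f at the poles inside |z| = 6).

The denominator factors as (z + 7)*(z - 3), so the singularities of f are simple poles at z = -7, z = 3.
  |-7|² = 49 > 36 = 6², so this pole is outside the contour.
  |3|² = 9 < 36 = 6², so this pole is inside the contour.

With P(z) = 3*z - 3 and Q(z) = z^2 + 4*z - 21, each pole is simple, so Res(f, z₀) = P(z₀)/Q'(z₀) with Q'(z) = 2*z + 4.
  Res(f, 3) = P(3)/Q'(3) = (6)/(10) = 3/5

∮_C f(z) dz = 2πi · (3/5) = 6*I*pi/5

Final answer: 6*I*pi/5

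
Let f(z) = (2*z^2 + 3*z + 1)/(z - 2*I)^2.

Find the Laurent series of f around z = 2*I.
Put w = z - (2*I), i.e. z = w + 2*I. The denominator is w^2, so it suffices to rewrite the numerator in powers of w.

P(z) = 2*z^2 + 3*z + 1
P(w + 2*I) = -7 + 6*I + (3 + 8*I)*w + 2*w^2

Dividing each term by w^2:
  f = (-7 + 6*I)/w^2 + (3 + 8*I)/w + 2

Substituting back w = z - 2*I:
  f(z) = (-7 + 6*I)/(z - 2*I)^2 + (3 + 8*I)/(z - 2*I) + 2

The series is finite because the numerator is a polynomial; the negative powers form the principal part, and the coefficient of 1/(z - 2*I) gives Res(f, 2*I) = 3 + 8*I.

Final answer: (-7 + 6*I)/(z - 2*I)^2 + (3 + 8*I)/(z - 2*I) + 2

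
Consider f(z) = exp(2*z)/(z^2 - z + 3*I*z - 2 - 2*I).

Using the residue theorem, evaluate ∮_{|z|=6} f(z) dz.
By the residue theorem, ∮_C f(z) dz = 2πi · (sum of the residues of f at the poles inside |z| = 6).

The denominator factors as (z + 2*I)*(z - 1 + I), so the singularities of f are simple poles at z = -2*I, z = 1 - I.
  |-2*I|² = 4 < 36 = 6², so this pole is inside the contour.
  |1 - I|² = 2 < 36 = 6², so this pole is inside the contour.

With P(z) = exp(2*z) and Q(z) = z^2 - z + 3*I*z - 2 - 2*I, each pole is simple, so Res(f, z₀) = P(z₀)/Q'(z₀) with Q'(z) = 2*z - 1 + 3*I.
  Res(f, -2*I) = P(-2*I)/Q'(-2*I) = (exp(-4*I))/(-1 - I) = (-1/2 + I/2)*exp(-4*I)
  Res(f, 1 - I) = P(1 - I)/Q'(1 - I) = (exp(2 - 2*I))/(1 + I) = (1/2 - I/2)*exp(2 - 2*I)

Sum of residues inside C: (1/2 - I/2)*exp(2 - 2*I) + (-1/2 + I/2)*exp(-4*I)
∮_C f(z) dz = 2πi · ((1/2 - I/2)*exp(2 - 2*I) + (-1/2 + I/2)*exp(-4*I)) = pi*(1 + I)*exp(2 - 2*I) + pi*(-1 - I)*exp(-4*I)

Final answer: pi*(1 + I)*exp(2 - 2*I) + pi*(-1 - I)*exp(-4*I)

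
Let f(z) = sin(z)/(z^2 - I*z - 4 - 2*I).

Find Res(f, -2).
Write f(z) = P(z)/Q(z) with P(z) = sin(z) and Q(z) = z^2 - I*z - 4 - 2*I.
The denominator factors as Q(z) = (z + 2)*(z - 2 - I), so z = -2 is a simple zero of Q and P is analytic there; z = -2 is therefore a simple pole and
  Res(f, z₀) = P(z₀)/Q'(z₀).

Q'(z) = 2*z - I, so Q'(-2) = -4 - I.
P(-2) = -sin(2).

Res(f, -2) = (-sin(2))/(-4 - I) = (4/17 - I/17)*sin(2)

Final answer: (4/17 - I/17)*sin(2)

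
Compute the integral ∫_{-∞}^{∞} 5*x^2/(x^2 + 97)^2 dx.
Let f(z) = 5*z^2/(z^2 + 97)^2. The denominator has no real zeros and deg Q - deg P = 2 ≥ 2, so the integral of f over the upper semicircle |z| = R tends to 0 as R → ∞. Closing the contour in the upper half-plane,
  ∫_{-∞}^{∞} f(x) dx = 2πi · Σ Res(f, z_k)  over the poles with Im z_k > 0.

Zeros of the denominator: z^2 + 97 = 0 gives z = ±sqrt(97)*I.
Upper half-plane: z = sqrt(97)*I (a pole of order 2).

Write f(z) = g(z)/(z - sqrt(97)*I)^2 with g(z) = 5*z^2/(z + sqrt(97)*I)^2. For a double pole, Res(f, z₀) = g'(z₀):
  g'(z) = 10*sqrt(97)*I*z/(z + sqrt(97)*I)^3
  Res(f, sqrt(97)*I) = g'(sqrt(97)*I) = -5*sqrt(97)*I/388

∫_{-∞}^{∞} f(x) dx = 2πi · (-5*sqrt(97)*I/388) = 5*sqrt(97)*pi/194

Final answer: 5*sqrt(97)*pi/194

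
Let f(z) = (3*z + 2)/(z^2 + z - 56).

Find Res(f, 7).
23/15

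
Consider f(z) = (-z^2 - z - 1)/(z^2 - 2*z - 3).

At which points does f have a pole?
The singularities of f are the zeros of the denominator. Factoring,
  z^2 - 2*z - 3 = (z + 1)*(z - 3)
so the candidates are z = -1, z = 3.

Check the numerator P(z) = -z^2 - z - 1 at each one:
  P(-1) = -1 ≠ 0, so z = -1 is a (simple) pole.
  P(3) = -13 ≠ 0, so z = 3 is a (simple) pole.

Poles of f: {-1, 3}

Final answer: {-1, 3}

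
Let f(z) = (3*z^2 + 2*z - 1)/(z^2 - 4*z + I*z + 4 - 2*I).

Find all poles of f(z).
{2 - I, 2}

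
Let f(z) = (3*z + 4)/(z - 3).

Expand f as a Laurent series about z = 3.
Put w = z - (3), i.e. z = w + 3. The denominator is w, so it suffices to rewrite the numerator in powers of w.

P(z) = 3*z + 4
P(w + 3) = 13 + 3*w

Dividing each term by w:
  f = 13/w + 3

Substituting back w = z - 3:
  f(z) = 13/(z - 3) + 3

The series is finite because the numerator is a polynomial; the negative powers form the principal part, and the coefficient of 1/(z - 3) gives Res(f, 3) = 13.

Final answer: 13/(z - 3) + 3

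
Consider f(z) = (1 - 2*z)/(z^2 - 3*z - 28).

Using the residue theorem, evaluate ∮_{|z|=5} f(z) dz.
-18*I*pi/11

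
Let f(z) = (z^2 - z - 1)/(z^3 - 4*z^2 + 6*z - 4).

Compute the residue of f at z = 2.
1/2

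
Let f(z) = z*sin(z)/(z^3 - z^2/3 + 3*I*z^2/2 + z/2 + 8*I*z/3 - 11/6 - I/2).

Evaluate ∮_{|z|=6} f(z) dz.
By the residue theorem, ∮_C f(z) dz = 2πi · (sum of the residues of f at the poles inside |z| = 6).

The denominator factors as (z - 1 + 2*I)*(z + 1 - I)*(z - 1/3 + I/2), so the singularities of f are simple poles at z = 1 - 2*I, z = -1 + I, z = 1/3 - I/2.
  |1 - 2*I|² = 5 < 36 = 6², so this pole is inside the contour.
  |-1 + I|² = 2 < 36 = 6², so this pole is inside the contour.
  |1/3 - I/2|² = 13/36 < 36 = 6², so this pole is inside the contour.

With P(z) = z*sin(z) and Q(z) = z^3 - z^2/3 + 3*I*z^2/2 + z/2 + 8*I*z/3 - 11/6 - I/2, each pole is simple, so Res(f, z₀) = P(z₀)/Q'(z₀) with Q'(z) = 3*z^2 - 2*z/3 + 3*I*z + 1/2 + 8*I/3.
  Res(f, 1 - 2*I) = P(1 - 2*I)/Q'(1 - 2*I) = ((1 - 2*I)*sin(1 - 2*I))/(-19/6 - 5*I) = (246/1261 + 408*I/1261)*sin(1 - 2*I)
  Res(f, -1 + I) = P(-1 + I)/Q'(-1 + I) = ((1 - I)*sin(1 - I))/(-11/6 - 7*I) = (186/1885 + 318*I/1885)*sin(1 - I)
  Res(f, 1/3 - I/2) = P(1/3 - I/2)/Q'(1/3 - I/2) = ((1/3 - I/2)*sin(1/3 - I/2))/(49/36 + 3*I) = (-1356/14065 - 2178*I/14065)*sin(1/3 - I/2)

Sum of residues inside C: (-1356/14065 - 2178*I/14065)*sin(1/3 - I/2) + (186/1885 + 318*I/1885)*sin(1 - I) + (246/1261 + 408*I/1261)*sin(1 - 2*I)
∮_C f(z) dz = 2πi · ((-1356/14065 - 2178*I/14065)*sin(1/3 - I/2) + (186/1885 + 318*I/1885)*sin(1 - I) + (246/1261 + 408*I/1261)*sin(1 - 2*I)) = pi*(4356/14065 - 2712*I/14065)*sin(1/3 - I/2) + pi*(-636/1885 + 372*I/1885)*sin(1 - I) + pi*(-816/1261 + 492*I/1261)*sin(1 - 2*I)

Final answer: pi*(4356/14065 - 2712*I/14065)*sin(1/3 - I/2) + pi*(-636/1885 + 372*I/1885)*sin(1 - I) + pi*(-816/1261 + 492*I/1261)*sin(1 - 2*I)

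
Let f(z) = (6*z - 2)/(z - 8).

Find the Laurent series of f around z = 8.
46/(z - 8) + 6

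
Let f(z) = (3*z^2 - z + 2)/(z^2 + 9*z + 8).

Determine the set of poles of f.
The singularities of f are the zeros of the denominator. Factoring,
  z^2 + 9*z + 8 = (z + 1)*(z + 8)
so the candidates are z = -1, z = -8.

Check the numerator P(z) = 3*z^2 - z + 2 at each one:
  P(-1) = 6 ≠ 0, so z = -1 is a (simple) pole.
  P(-8) = 202 ≠ 0, so z = -8 is a (simple) pole.

Poles of f: {-8, -1}

Final answer: {-8, -1}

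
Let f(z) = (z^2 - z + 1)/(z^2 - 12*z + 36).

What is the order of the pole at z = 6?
Factor the denominator:
  z^2 - 12*z + 36 = (z - 6)^2

The numerator P(z) = z^2 - z + 1 has P(6) = 31 ≠ 0, so no factor of (z - 6) cancels.
Near z = 6 we can therefore write f(z) = g(z)/(z - 6)^2 with g analytic at 6 and g(6) ≠ 0 (g is just the numerator).

Hence z = 6 is a pole of order 2.

Final answer: 2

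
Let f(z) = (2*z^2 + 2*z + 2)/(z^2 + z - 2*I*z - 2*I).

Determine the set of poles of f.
The singularities of f are the zeros of the denominator. Factoring,
  z^2 + z - 2*I*z - 2*I = (z + 1)*(z - 2*I)
so the candidates are z = -1, z = 2*I.

Check the numerator P(z) = 2*z^2 + 2*z + 2 at each one:
  P(-1) = 2 ≠ 0, so z = -1 is a (simple) pole.
  P(2*I) = -6 + 4*I ≠ 0, so z = 2*I is a (simple) pole.

Poles of f: {-1, 2*I}

Final answer: {-1, 2*I}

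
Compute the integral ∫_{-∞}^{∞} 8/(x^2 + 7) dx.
8*sqrt(7)*pi/7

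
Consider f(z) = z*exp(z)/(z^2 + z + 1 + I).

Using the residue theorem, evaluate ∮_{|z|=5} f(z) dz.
By the residue theorem, ∮_C f(z) dz = 2πi · (sum of the residues of f at the poles inside |z| = 5).

The denominator factors as (z + I)*(z + 1 - I), so the singularities of f are simple poles at z = -I, z = -1 + I.
  |-I|² = 1 < 25 = 5², so this pole is inside the contour.
  |-1 + I|² = 2 < 25 = 5², so this pole is inside the contour.

With P(z) = z*exp(z) and Q(z) = z^2 + z + 1 + I, each pole is simple, so Res(f, z₀) = P(z₀)/Q'(z₀) with Q'(z) = 2*z + 1.
  Res(f, -I) = P(-I)/Q'(-I) = (-I*exp(-I))/(1 - 2*I) = (2/5 - I/5)*exp(-I)
  Res(f, -1 + I) = P(-1 + I)/Q'(-1 + I) = ((-1 + I)*exp(-1 + I))/(-1 + 2*I) = (3/5 + I/5)*exp(-1 + I)

Sum of residues inside C: (2/5 - I/5)*exp(-I) + (3/5 + I/5)*exp(-1 + I)
∮_C f(z) dz = 2πi · ((2/5 - I/5)*exp(-I) + (3/5 + I/5)*exp(-1 + I)) = pi*(2/5 + 4*I/5)*exp(-I) + pi*(-2/5 + 6*I/5)*exp(-1 + I)

Final answer: pi*(2/5 + 4*I/5)*exp(-I) + pi*(-2/5 + 6*I/5)*exp(-1 + I)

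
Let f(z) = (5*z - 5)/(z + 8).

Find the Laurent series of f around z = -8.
Put w = z - (-8), i.e. z = w - 8. The denominator is w, so it suffices to rewrite the numerator in powers of w.

P(z) = 5*z - 5
P(w - 8) = -45 + 5*w

Dividing each term by w:
  f = -45/w + 5

Substituting back w = z + 8:
  f(z) = -45/(z + 8) + 5

The series is finite because the numerator is a polynomial; the negative powers form the principal part, and the coefficient of 1/(z + 8) gives Res(f, -8) = -45.

Final answer: -45/(z + 8) + 5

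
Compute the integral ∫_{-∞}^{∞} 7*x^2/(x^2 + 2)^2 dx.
7*sqrt(2)*pi/4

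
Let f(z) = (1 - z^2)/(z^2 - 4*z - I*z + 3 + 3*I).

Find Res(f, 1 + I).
Write f(z) = P(z)/Q(z) with P(z) = 1 - z^2 and Q(z) = z^2 - 4*z - I*z + 3 + 3*I.
The denominator factors as Q(z) = (z - 3)*(z - 1 - I), so z = 1 + I is a simple zero of Q and P is analytic there; z = 1 + I is therefore a simple pole and
  Res(f, z₀) = P(z₀)/Q'(z₀).

Q'(z) = 2*z - 4 - I, so Q'(1 + I) = -2 + I.
P(1 + I) = 1 - 2*I.

Res(f, 1 + I) = (1 - 2*I)/(-2 + I) = -4/5 + 3*I/5

Final answer: -4/5 + 3*I/5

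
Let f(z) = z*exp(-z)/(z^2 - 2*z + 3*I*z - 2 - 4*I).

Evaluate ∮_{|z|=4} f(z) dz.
pi*(-8/5 + 4*I/5)*exp(2*I) + pi*(8/5 + 6*I/5)*exp(-2 + I)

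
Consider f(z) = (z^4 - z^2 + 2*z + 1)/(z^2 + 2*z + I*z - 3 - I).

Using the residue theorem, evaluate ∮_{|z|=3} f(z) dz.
pi*(6/17 + 24*I/17)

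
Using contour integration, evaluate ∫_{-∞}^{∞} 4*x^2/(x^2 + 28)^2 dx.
Let f(z) = 4*z^2/(z^2 + 28)^2. The denominator has no real zeros and deg Q - deg P = 2 ≥ 2, so the integral of f over the upper semicircle |z| = R tends to 0 as R → ∞. Closing the contour in the upper half-plane,
  ∫_{-∞}^{∞} f(x) dx = 2πi · Σ Res(f, z_k)  over the poles with Im z_k > 0.

Zeros of the denominator: z^2 + 28 = 0 gives z = ±2*sqrt(7)*I.
Upper half-plane: z = 2*sqrt(7)*I (a pole of order 2).

Write f(z) = g(z)/(z - 2*sqrt(7)*I)^2 with g(z) = 4*z^2/(z + 2*sqrt(7)*I)^2. For a double pole, Res(f, z₀) = g'(z₀):
  g'(z) = 16*sqrt(7)*I*z/(z + 2*sqrt(7)*I)^3
  Res(f, 2*sqrt(7)*I) = g'(2*sqrt(7)*I) = -sqrt(7)*I/14

∫_{-∞}^{∞} f(x) dx = 2πi · (-sqrt(7)*I/14) = sqrt(7)*pi/7

Final answer: sqrt(7)*pi/7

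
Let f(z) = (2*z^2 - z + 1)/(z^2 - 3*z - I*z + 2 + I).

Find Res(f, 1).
Write f(z) = P(z)/Q(z) with P(z) = 2*z^2 - z + 1 and Q(z) = z^2 - 3*z - I*z + 2 + I.
The denominator factors as Q(z) = (z - 2 - I)*(z - 1), so z = 1 is a simple zero of Q and P is analytic there; z = 1 is therefore a simple pole and
  Res(f, z₀) = P(z₀)/Q'(z₀).

Q'(z) = 2*z - 3 - I, so Q'(1) = -1 - I.
P(1) = 2.

Res(f, 1) = (2)/(-1 - I) = -1 + I

Final answer: -1 + I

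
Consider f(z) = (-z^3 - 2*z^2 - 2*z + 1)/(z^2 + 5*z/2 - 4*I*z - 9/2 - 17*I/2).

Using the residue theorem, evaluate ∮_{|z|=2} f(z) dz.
By the residue theorem, ∮_C f(z) dz = 2πi · (sum of the residues of f at the poles inside |z| = 2).

The denominator factors as (z + 3 - I)*(z - 1/2 - 3*I), so the singularities of f are simple poles at z = -3 + I, z = 1/2 + 3*I.
  |-3 + I|² = 10 > 4 = 2², so this pole is outside the contour.
  |1/2 + 3*I|² = 37/4 > 4 = 2², so this pole is outside the contour.

No pole lies inside the contour, so f is analytic on and inside C and the integral is 0 (Cauchy's theorem).

Final answer: 0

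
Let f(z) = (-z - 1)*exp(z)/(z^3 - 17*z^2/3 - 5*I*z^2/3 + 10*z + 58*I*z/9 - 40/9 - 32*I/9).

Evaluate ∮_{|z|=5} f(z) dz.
By the residue theorem, ∮_C f(z) dz = 2πi · (sum of the residues of f at the poles inside |z| = 5).

The denominator factors as (z - 2/3)*(z - 2 - 2*I)*(z - 3 + I/3), so the singularities of f are simple poles at z = 2/3, z = 2 + 2*I, z = 3 - I/3.
  |2/3|² = 4/9 < 25 = 5², so this pole is inside the contour.
  |2 + 2*I|² = 8 < 25 = 5², so this pole is inside the contour.
  |3 - I/3|² = 82/9 < 25 = 5², so this pole is inside the contour.

With P(z) = (-z - 1)*exp(z) and Q(z) = z^3 - 17*z^2/3 - 5*I*z^2/3 + 10*z + 58*I*z/9 - 40/9 - 32*I/9, each pole is simple, so Res(f, z₀) = P(z₀)/Q'(z₀) with Q'(z) = 3*z^2 - 34*z/3 - 10*I*z/3 + 10 + 58*I/9.
  Res(f, 2/3) = P(2/3)/Q'(2/3) = (-5*exp(2/3)/3)/(34/9 + 38*I/9) = (-51/260 + 57*I/260)*exp(2/3)
  Res(f, 2 + 2*I) = P(2 + 2*I)/Q'(2 + 2*I) = ((-3 - 2*I)*exp(2 + 2*I))/(-6 + 10*I/9) = (639/1508 + 621*I/1508)*exp(2 + 2*I)
  Res(f, 3 - I/3) = P(3 - I/3)/Q'(3 - I/3) = ((-4 + I/3)*exp(3 - I/3))/(14/9 - 52*I/9) = (-33/145 - 183*I/290)*exp(3 - I/3)

Sum of residues inside C: (-33/145 - 183*I/290)*exp(3 - I/3) + (-51/260 + 57*I/260)*exp(2/3) + (639/1508 + 621*I/1508)*exp(2 + 2*I)
∮_C f(z) dz = 2πi · ((-33/145 - 183*I/290)*exp(3 - I/3) + (-51/260 + 57*I/260)*exp(2/3) + (639/1508 + 621*I/1508)*exp(2 + 2*I)) = pi*(183/145 - 66*I/145)*exp(3 - I/3) + pi*(-621/754 + 639*I/754)*exp(2 + 2*I) + pi*(-57/130 - 51*I/130)*exp(2/3)

Final answer: pi*(183/145 - 66*I/145)*exp(3 - I/3) + pi*(-621/754 + 639*I/754)*exp(2 + 2*I) + pi*(-57/130 - 51*I/130)*exp(2/3)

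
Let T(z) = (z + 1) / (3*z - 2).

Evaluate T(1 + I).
Substitute z = 1 + I:
  numerator:   (1 + I) + 1 = 2 + I
  denominator: 3*(1 + I) - 2 = 1 + 3*I
T(1 + I) = (2 + I)/(1 + 3*I); multiplying numerator and denominator by the conjugate 1 - 3*I gives (5 - 5*I)/10 = 1/2 - I/2

Final answer: 1/2 - I/2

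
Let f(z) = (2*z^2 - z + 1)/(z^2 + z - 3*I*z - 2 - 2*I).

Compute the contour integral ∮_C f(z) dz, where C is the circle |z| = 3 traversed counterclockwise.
By the residue theorem, ∮_C f(z) dz = 2πi · (sum of the residues of f at the poles inside |z| = 3).

The denominator factors as (z + 1 - I)*(z - 2*I), so the singularities of f are simple poles at z = -1 + I, z = 2*I.
  |-1 + I|² = 2 < 9 = 3², so this pole is inside the contour.
  |2*I|² = 4 < 9 = 3², so this pole is inside the contour.

With P(z) = 2*z^2 - z + 1 and Q(z) = z^2 + z - 3*I*z - 2 - 2*I, each pole is simple, so Res(f, z₀) = P(z₀)/Q'(z₀) with Q'(z) = 2*z + 1 - 3*I.
  Res(f, -1 + I) = P(-1 + I)/Q'(-1 + I) = (2 - 5*I)/(-1 - I) = 3/2 + 7*I/2
  Res(f, 2*I) = P(2*I)/Q'(2*I) = (-7 - 2*I)/(1 + I) = -9/2 + 5*I/2

Sum of residues inside C: -3 + 6*I
∮_C f(z) dz = 2πi · (-3 + 6*I) = pi*(-12 - 6*I)

Final answer: pi*(-12 - 6*I)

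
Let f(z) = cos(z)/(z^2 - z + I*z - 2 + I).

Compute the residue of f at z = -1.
(-3/10 - I/10)*cos(1)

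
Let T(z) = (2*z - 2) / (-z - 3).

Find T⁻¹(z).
(-3*z + 2)/(z + 2)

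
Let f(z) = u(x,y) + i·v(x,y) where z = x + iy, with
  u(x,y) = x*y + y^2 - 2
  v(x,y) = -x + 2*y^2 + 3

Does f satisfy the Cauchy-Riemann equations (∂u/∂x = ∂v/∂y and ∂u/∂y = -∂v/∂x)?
∂u/∂x = y
∂v/∂y = 4*y
∂u/∂y = x + 2*y
∂v/∂x = -1
∂u/∂x ≠ ∂v/∂y and ∂u/∂y ≠ -∂v/∂x; the Cauchy-Riemann equations are not satisfied, so f is not analytic.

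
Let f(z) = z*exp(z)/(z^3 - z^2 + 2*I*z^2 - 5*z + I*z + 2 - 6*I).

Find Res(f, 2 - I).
Write f(z) = P(z)/Q(z) with P(z) = z*exp(z) and Q(z) = z^3 - z^2 + 2*I*z^2 - 5*z + I*z + 2 - 6*I.
The denominator factors as Q(z) = (z - 2 + I)*(z + 2)*(z - 1 + I), so z = 2 - I is a simple zero of Q and P is analytic there; z = 2 - I is therefore a simple pole and
  Res(f, z₀) = P(z₀)/Q'(z₀).

Q'(z) = 3*z^2 - 2*z + 4*I*z - 5 + I, so Q'(2 - I) = 4 - I.
P(2 - I) = (2 - I)*exp(2 - I).

Res(f, 2 - I) = ((2 - I)*exp(2 - I))/(4 - I) = (9/17 - 2*I/17)*exp(2 - I)

Final answer: (9/17 - 2*I/17)*exp(2 - I)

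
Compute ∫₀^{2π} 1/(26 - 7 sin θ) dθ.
2*sqrt(627)*pi/627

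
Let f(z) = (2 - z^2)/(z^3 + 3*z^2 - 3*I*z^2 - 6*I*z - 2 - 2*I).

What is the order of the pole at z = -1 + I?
Factor the denominator:
  z^3 + 3*z^2 - 3*I*z^2 - 6*I*z - 2 - 2*I = (z + 1 - I)^3

The numerator P(z) = 2 - z^2 has P(-1 + I) = 2 + 2*I ≠ 0, so no factor of (z + 1 - I) cancels.
Near z = -1 + I we can therefore write f(z) = g(z)/(z + 1 - I)^3 with g analytic at -1 + I and g(-1 + I) ≠ 0 (g is just the numerator).

Hence z = -1 + I is a pole of order 3.

Final answer: 3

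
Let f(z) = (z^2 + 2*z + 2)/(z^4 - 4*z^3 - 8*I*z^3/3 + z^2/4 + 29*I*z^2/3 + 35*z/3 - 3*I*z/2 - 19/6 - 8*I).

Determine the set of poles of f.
The singularities of f are the zeros of the denominator. Factoring,
  z^4 - 4*z^3 - 8*I*z^3/3 + z^2/4 + 29*I*z^2/3 + 35*z/3 - 3*I*z/2 - 19/6 - 8*I = (z + 1 - I/2)*(z - 1 - 3*I/2)*(z - 1 - I)*(z - 3 + I/3)
so the candidates are z = -1 + I/2, z = 1 + 3*I/2, z = 1 + I, z = 3 - I/3.

Check the numerator P(z) = z^2 + 2*z + 2 at each one:
  P(-1 + I/2) = 3/4 ≠ 0, so z = -1 + I/2 is a (simple) pole.
  P(1 + 3*I/2) = 11/4 + 6*I ≠ 0, so z = 1 + 3*I/2 is a (simple) pole.
  P(1 + I) = 4 + 4*I ≠ 0, so z = 1 + I is a (simple) pole.
  P(3 - I/3) = 152/9 - 8*I/3 ≠ 0, so z = 3 - I/3 is a (simple) pole.

Poles of f: {-1 + I/2, 1 + I, 1 + 3*I/2, 3 - I/3}

Final answer: {-1 + I/2, 1 + I, 1 + 3*I/2, 3 - I/3}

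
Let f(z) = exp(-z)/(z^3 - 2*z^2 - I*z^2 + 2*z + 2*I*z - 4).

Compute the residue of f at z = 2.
Write f(z) = P(z)/Q(z) with P(z) = exp(-z) and Q(z) = z^3 - 2*z^2 - I*z^2 + 2*z + 2*I*z - 4.
The denominator factors as Q(z) = (z + I)*(z - 2)*(z - 2*I), so z = 2 is a simple zero of Q and P is analytic there; z = 2 is therefore a simple pole and
  Res(f, z₀) = P(z₀)/Q'(z₀).

Q'(z) = 3*z^2 - 4*z - 2*I*z + 2 + 2*I, so Q'(2) = 6 - 2*I.
P(2) = exp(-2).

Res(f, 2) = (exp(-2))/(6 - 2*I) = (3/20 + I/20)*exp(-2)

Final answer: (3/20 + I/20)*exp(-2)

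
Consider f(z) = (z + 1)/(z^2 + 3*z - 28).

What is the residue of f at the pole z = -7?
Write f(z) = P(z)/Q(z) with P(z) = z + 1 and Q(z) = z^2 + 3*z - 28.
The denominator factors as Q(z) = (z - 4)*(z + 7), so z = -7 is a simple zero of Q and P is analytic there; z = -7 is therefore a simple pole and
  Res(f, z₀) = P(z₀)/Q'(z₀).

Q'(z) = 2*z + 3, so Q'(-7) = -11.
P(-7) = -6.

Res(f, -7) = (-6)/(-11) = 6/11

Final answer: 6/11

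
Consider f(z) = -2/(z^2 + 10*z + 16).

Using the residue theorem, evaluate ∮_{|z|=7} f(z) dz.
By the residue theorem, ∮_C f(z) dz = 2πi · (sum of the residues of f at the poles inside |z| = 7).

The denominator factors as (z + 8)*(z + 2), so the singularities of f are simple poles at z = -8, z = -2.
  |-8|² = 64 > 49 = 7², so this pole is outside the contour.
  |-2|² = 4 < 49 = 7², so this pole is inside the contour.

With P(z) = -2 and Q(z) = z^2 + 10*z + 16, each pole is simple, so Res(f, z₀) = P(z₀)/Q'(z₀) with Q'(z) = 2*z + 10.
  Res(f, -2) = P(-2)/Q'(-2) = (-2)/(6) = -1/3

∮_C f(z) dz = 2πi · (-1/3) = -2*I*pi/3

Final answer: -2*I*pi/3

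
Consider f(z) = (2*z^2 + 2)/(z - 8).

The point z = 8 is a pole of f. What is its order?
Factor the denominator:
  z - 8 = (z - 8)

The numerator P(z) = 2*z^2 + 2 has P(8) = 130 ≠ 0, so no factor of (z - 8) cancels.
Near z = 8 we can therefore write f(z) = g(z)/(z - 8) with g analytic at 8 and g(8) ≠ 0 (g is just the numerator).

Hence z = 8 is a pole of order 1.

Final answer: 1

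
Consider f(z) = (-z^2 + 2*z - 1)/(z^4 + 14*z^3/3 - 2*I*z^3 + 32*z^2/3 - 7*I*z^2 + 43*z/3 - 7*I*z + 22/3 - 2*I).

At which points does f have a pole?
The singularities of f are the zeros of the denominator. Factoring,
  z^4 + 14*z^3/3 - 2*I*z^3 + 32*z^2/3 - 7*I*z^2 + 43*z/3 - 7*I*z + 22/3 - 2*I = (z + 2/3 + I)*(z + 1)*(z + 1 - 3*I)*(z + 2)
so the candidates are z = -2/3 - I, z = -1, z = -1 + 3*I, z = -2.

Check the numerator P(z) = -z^2 + 2*z - 1 at each one:
  P(-2/3 - I) = -16/9 - 10*I/3 ≠ 0, so z = -2/3 - I is a (simple) pole.
  P(-1) = -4 ≠ 0, so z = -1 is a (simple) pole.
  P(-1 + 3*I) = 5 + 12*I ≠ 0, so z = -1 + 3*I is a (simple) pole.
  P(-2) = -9 ≠ 0, so z = -2 is a (simple) pole.

Poles of f: {-2, -1, -1 + 3*I, -2/3 - I}

Final answer: {-2, -1, -1 + 3*I, -2/3 - I}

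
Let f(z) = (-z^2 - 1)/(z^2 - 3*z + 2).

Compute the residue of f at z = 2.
Write f(z) = P(z)/Q(z) with P(z) = -z^2 - 1 and Q(z) = z^2 - 3*z + 2.
The denominator factors as Q(z) = (z - 1)*(z - 2), so z = 2 is a simple zero of Q and P is analytic there; z = 2 is therefore a simple pole and
  Res(f, z₀) = P(z₀)/Q'(z₀).

Q'(z) = 2*z - 3, so Q'(2) = 1.
P(2) = -5.

Res(f, 2) = (-5)/(1) = -5

Final answer: -5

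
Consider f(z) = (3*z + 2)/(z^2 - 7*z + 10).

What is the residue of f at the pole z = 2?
Write f(z) = P(z)/Q(z) with P(z) = 3*z + 2 and Q(z) = z^2 - 7*z + 10.
The denominator factors as Q(z) = (z - 5)*(z - 2), so z = 2 is a simple zero of Q and P is analytic there; z = 2 is therefore a simple pole and
  Res(f, z₀) = P(z₀)/Q'(z₀).

Q'(z) = 2*z - 7, so Q'(2) = -3.
P(2) = 8.

Res(f, 2) = (8)/(-3) = -8/3

Final answer: -8/3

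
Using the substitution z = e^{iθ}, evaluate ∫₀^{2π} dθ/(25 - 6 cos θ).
2*sqrt(589)*pi/589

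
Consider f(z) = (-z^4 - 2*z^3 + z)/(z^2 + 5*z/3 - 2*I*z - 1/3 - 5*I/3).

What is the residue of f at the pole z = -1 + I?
Write f(z) = P(z)/Q(z) with P(z) = -z^4 - 2*z^3 + z and Q(z) = z^2 + 5*z/3 - 2*I*z - 1/3 - 5*I/3.
The denominator factors as Q(z) = (z + 1 - I)*(z + 2/3 - I), so z = -1 + I is a simple zero of Q and P is analytic there; z = -1 + I is therefore a simple pole and
  Res(f, z₀) = P(z₀)/Q'(z₀).

Q'(z) = 2*z + 5/3 - 2*I, so Q'(-1 + I) = -1/3.
P(-1 + I) = -1 - 3*I.

Res(f, -1 + I) = (-1 - 3*I)/(-1/3) = 3 + 9*I

Final answer: 3 + 9*I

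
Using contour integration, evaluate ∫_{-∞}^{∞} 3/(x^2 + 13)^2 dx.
3*sqrt(13)*pi/338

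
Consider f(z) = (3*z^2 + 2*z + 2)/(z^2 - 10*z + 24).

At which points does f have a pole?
{4, 6}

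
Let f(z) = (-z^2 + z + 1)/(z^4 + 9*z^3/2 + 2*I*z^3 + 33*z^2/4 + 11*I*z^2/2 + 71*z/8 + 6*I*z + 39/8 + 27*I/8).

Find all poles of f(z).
{-3/2 - 2*I, -3/2, -1 - I, -1/2 + I}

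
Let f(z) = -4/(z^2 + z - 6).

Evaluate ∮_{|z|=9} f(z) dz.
By the residue theorem, ∮_C f(z) dz = 2πi · (sum of the residues of f at the poles inside |z| = 9).

The denominator factors as (z - 2)*(z + 3), so the singularities of f are simple poles at z = 2, z = -3.
  |2|² = 4 < 81 = 9², so this pole is inside the contour.
  |-3|² = 9 < 81 = 9², so this pole is inside the contour.

With P(z) = -4 and Q(z) = z^2 + z - 6, each pole is simple, so Res(f, z₀) = P(z₀)/Q'(z₀) with Q'(z) = 2*z + 1.
  Res(f, 2) = P(2)/Q'(2) = (-4)/(5) = -4/5
  Res(f, -3) = P(-3)/Q'(-3) = (-4)/(-5) = 4/5

Sum of residues inside C: 0
∮_C f(z) dz = 2πi · (0) = 0

Final answer: 0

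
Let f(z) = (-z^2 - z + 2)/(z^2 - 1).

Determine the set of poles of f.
The singularities of f are the zeros of the denominator. Factoring,
  z^2 - 1 = (z + 1)*(z - 1)
so the candidates are z = -1, z = 1.

Check the numerator P(z) = -z^2 - z + 2 at each one:
  P(-1) = 2 ≠ 0, so z = -1 is a (simple) pole.
  P(1) = 0, so the factor (z - 1) cancels and z = 1 is only a removable singularity, not a pole.

Poles of f: {-1}

Final answer: {-1}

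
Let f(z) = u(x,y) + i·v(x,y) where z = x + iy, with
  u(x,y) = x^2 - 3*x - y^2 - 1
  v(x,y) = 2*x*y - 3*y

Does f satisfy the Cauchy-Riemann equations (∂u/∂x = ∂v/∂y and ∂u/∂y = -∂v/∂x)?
∂u/∂x = 2*x - 3
∂v/∂y = 2*x - 3
∂u/∂y = -2*y
∂v/∂x = 2*y
∂u/∂x = ∂v/∂y and ∂u/∂y = -∂v/∂x hold identically; f is analytic.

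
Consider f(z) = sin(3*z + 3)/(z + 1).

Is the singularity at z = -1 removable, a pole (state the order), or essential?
Let u = z + 1. The argument of sin is 3*z + 3 = 3u, so
  f = sin(3u)/u = ((3u) - (3u)^3/6 + ...)/u = 3 - (9/2)*u^2 + ...
The Laurent expansion about u = 0 has no negative powers; equivalently lim_{z→-1} f(z) = 3 exists and is finite.
So the singularity is removable.

Final answer: removable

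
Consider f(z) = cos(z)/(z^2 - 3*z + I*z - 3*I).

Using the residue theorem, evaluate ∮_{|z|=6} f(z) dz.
By the residue theorem, ∮_C f(z) dz = 2πi · (sum of the residues of f at the poles inside |z| = 6).

The denominator factors as (z + I)*(z - 3), so the singularities of f are simple poles at z = -I, z = 3.
  |-I|² = 1 < 36 = 6², so this pole is inside the contour.
  |3|² = 9 < 36 = 6², so this pole is inside the contour.

With P(z) = cos(z) and Q(z) = z^2 - 3*z + I*z - 3*I, each pole is simple, so Res(f, z₀) = P(z₀)/Q'(z₀) with Q'(z) = 2*z - 3 + I.
  Res(f, -I) = P(-I)/Q'(-I) = (cosh(1))/(-3 - I) = (-3/10 + I/10)*cosh(1)
  Res(f, 3) = P(3)/Q'(3) = (cos(3))/(3 + I) = (3/10 - I/10)*cos(3)

Sum of residues inside C: (3/10 - I/10)*cos(3) + (-3/10 + I/10)*cosh(1)
∮_C f(z) dz = 2πi · ((3/10 - I/10)*cos(3) + (-3/10 + I/10)*cosh(1)) = pi*(-1/5 - 3*I/5)*cosh(1) + pi*(1/5 + 3*I/5)*cos(3)

Final answer: pi*(-1/5 - 3*I/5)*cosh(1) + pi*(1/5 + 3*I/5)*cos(3)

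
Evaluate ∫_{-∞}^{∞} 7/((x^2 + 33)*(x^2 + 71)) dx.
Let f(z) = 7/((z^2 + 33)*(z^2 + 71)). The denominator has no real zeros and deg Q - deg P = 4 ≥ 2, so the integral of f over the upper semicircle |z| = R tends to 0 as R → ∞. Closing the contour in the upper half-plane,
  ∫_{-∞}^{∞} f(x) dx = 2πi · Σ Res(f, z_k)  over the poles with Im z_k > 0.

Zeros of the denominator: z^2 + 33 = 0 gives z = ±sqrt(33)*I; z^2 + 71 = 0 gives z = ±sqrt(71)*I.
Upper half-plane: z = sqrt(33)*I, z = sqrt(71)*I (simple).

Each pole is a simple zero of Q(z) = z^4 + 104*z^2 + 2343, so Res(f, z₀) = P(z₀)/Q'(z₀) with P(z) = 7, Q'(z) = 4*z^3 + 208*z:
  Res(f, sqrt(33)*I) = (7)/(76*sqrt(33)*I) = -7*sqrt(33)*I/2508
  Res(f, sqrt(71)*I) = (7)/(-76*sqrt(71)*I) = 7*sqrt(71)*I/5396

Sum of residues: 7*I*(-71*sqrt(33) + 33*sqrt(71))/178068
∫_{-∞}^{∞} f(x) dx = 2πi · (7*I*(-71*sqrt(33) + 33*sqrt(71))/178068) = 7*pi*(-33*sqrt(71) + 71*sqrt(33))/89034

Final answer: 7*pi*(-33*sqrt(71) + 71*sqrt(33))/89034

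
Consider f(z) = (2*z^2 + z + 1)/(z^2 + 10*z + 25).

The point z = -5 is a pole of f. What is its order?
Factor the denominator:
  z^2 + 10*z + 25 = (z + 5)^2

The numerator P(z) = 2*z^2 + z + 1 has P(-5) = 46 ≠ 0, so no factor of (z + 5) cancels.
Near z = -5 we can therefore write f(z) = g(z)/(z + 5)^2 with g analytic at -5 and g(-5) ≠ 0 (g is just the numerator).

Hence z = -5 is a pole of order 2.

Final answer: 2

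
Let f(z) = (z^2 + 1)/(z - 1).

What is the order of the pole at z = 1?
Factor the denominator:
  z - 1 = (z - 1)

The numerator P(z) = z^2 + 1 has P(1) = 2 ≠ 0, so no factor of (z - 1) cancels.
Near z = 1 we can therefore write f(z) = g(z)/(z - 1) with g analytic at 1 and g(1) ≠ 0 (g is just the numerator).

Hence z = 1 is a pole of order 1.

Final answer: 1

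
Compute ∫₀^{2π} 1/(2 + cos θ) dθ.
Let J = ∫₀^{2π} dθ/(2 + cos θ).
Put z = e^{iθ}: then cos θ = (z + 1/z)/2, dθ = dz/(iz), and z runs once counterclockwise around |z| = 1:
  J = ∮_{|z|=1} 1/(2 + (z + 1/z)/2) · dz/(iz) = (2/i) ∮_{|z|=1} dz/(z^2 + 4*z + 1).
The roots of z^2 + 4*z + 1 are z = (-2 ± sqrt(2^2 - 1^2)), with sqrt(3) = sqrt(3); their product is 1, so only z₊ = -2 + sqrt(3) lies inside the unit circle (z₋ = -2 - sqrt(3) lies outside).
z₊ is a simple zero of q(z) = z^2 + 4*z + 1, so Res(1/q, z₊) = 1/q'(z₊) with q'(z) = 2*z + 4; and q'(z₊) = (z₊ - z₋) = 2*sqrt(3).
Therefore J = (2/i) · 2πi · 1/(2*sqrt(3)) = 2*pi/(sqrt(3)) = 2*sqrt(3)*pi/3

Final answer: 2*sqrt(3)*pi/3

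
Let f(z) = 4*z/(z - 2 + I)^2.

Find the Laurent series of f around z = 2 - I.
Put w = z - (2 - I), i.e. z = w + 2 - I. The denominator is w^2, so it suffices to rewrite the numerator in powers of w.

P(z) = 4*z
P(w + 2 - I) = 8 - 4*I + 4*w

Dividing each term by w^2:
  f = (8 - 4*I)/w^2 + 4/w

Substituting back w = z - 2 + I:
  f(z) = (8 - 4*I)/(z - 2 + I)^2 + 4/(z - 2 + I)

The series is finite because the numerator is a polynomial; the negative powers form the principal part, and the coefficient of 1/(z - 2 + I) gives Res(f, 2 - I) = 4.

Final answer: (8 - 4*I)/(z - 2 + I)^2 + 4/(z - 2 + I)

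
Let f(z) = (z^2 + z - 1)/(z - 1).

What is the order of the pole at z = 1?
1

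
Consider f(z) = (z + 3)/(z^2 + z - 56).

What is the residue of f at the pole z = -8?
Write f(z) = P(z)/Q(z) with P(z) = z + 3 and Q(z) = z^2 + z - 56.
The denominator factors as Q(z) = (z + 8)*(z - 7), so z = -8 is a simple zero of Q and P is analytic there; z = -8 is therefore a simple pole and
  Res(f, z₀) = P(z₀)/Q'(z₀).

Q'(z) = 2*z + 1, so Q'(-8) = -15.
P(-8) = -5.

Res(f, -8) = (-5)/(-15) = 1/3

Final answer: 1/3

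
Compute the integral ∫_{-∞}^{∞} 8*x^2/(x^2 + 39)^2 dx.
Let f(z) = 8*z^2/(z^2 + 39)^2. The denominator has no real zeros and deg Q - deg P = 2 ≥ 2, so the integral of f over the upper semicircle |z| = R tends to 0 as R → ∞. Closing the contour in the upper half-plane,
  ∫_{-∞}^{∞} f(x) dx = 2πi · Σ Res(f, z_k)  over the poles with Im z_k > 0.

Zeros of the denominator: z^2 + 39 = 0 gives z = ±sqrt(39)*I.
Upper half-plane: z = sqrt(39)*I (a pole of order 2).

Write f(z) = g(z)/(z - sqrt(39)*I)^2 with g(z) = 8*z^2/(z + sqrt(39)*I)^2. For a double pole, Res(f, z₀) = g'(z₀):
  g'(z) = 16*sqrt(39)*I*z/(z + sqrt(39)*I)^3
  Res(f, sqrt(39)*I) = g'(sqrt(39)*I) = -2*sqrt(39)*I/39

∫_{-∞}^{∞} f(x) dx = 2πi · (-2*sqrt(39)*I/39) = 4*sqrt(39)*pi/39

Final answer: 4*sqrt(39)*pi/39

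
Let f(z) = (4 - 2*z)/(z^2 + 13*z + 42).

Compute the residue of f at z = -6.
Write f(z) = P(z)/Q(z) with P(z) = 4 - 2*z and Q(z) = z^2 + 13*z + 42.
The denominator factors as Q(z) = (z + 6)*(z + 7), so z = -6 is a simple zero of Q and P is analytic there; z = -6 is therefore a simple pole and
  Res(f, z₀) = P(z₀)/Q'(z₀).

Q'(z) = 2*z + 13, so Q'(-6) = 1.
P(-6) = 16.

Res(f, -6) = (16)/(1) = 16

Final answer: 16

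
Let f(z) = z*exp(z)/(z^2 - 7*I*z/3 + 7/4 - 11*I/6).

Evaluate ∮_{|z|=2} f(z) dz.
pi*(21/130 + 53*I/130)*exp(-1/2 - 2*I/3)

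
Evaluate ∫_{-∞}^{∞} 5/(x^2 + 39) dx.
5*sqrt(39)*pi/39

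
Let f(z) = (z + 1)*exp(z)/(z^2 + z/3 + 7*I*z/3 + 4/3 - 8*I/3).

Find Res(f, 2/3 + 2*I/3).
Write f(z) = P(z)/Q(z) with P(z) = (z + 1)*exp(z) and Q(z) = z^2 + z/3 + 7*I*z/3 + 4/3 - 8*I/3.
The denominator factors as Q(z) = (z + 1 + 3*I)*(z - 2/3 - 2*I/3), so z = 2/3 + 2*I/3 is a simple zero of Q and P is analytic there; z = 2/3 + 2*I/3 is therefore a simple pole and
  Res(f, z₀) = P(z₀)/Q'(z₀).

Q'(z) = 2*z + 1/3 + 7*I/3, so Q'(2/3 + 2*I/3) = 5/3 + 11*I/3.
P(2/3 + 2*I/3) = (5/3 + 2*I/3)*exp(2/3 + 2*I/3).

Res(f, 2/3 + 2*I/3) = ((5/3 + 2*I/3)*exp(2/3 + 2*I/3))/(5/3 + 11*I/3) = (47/146 - 45*I/146)*exp(2/3 + 2*I/3)

Final answer: (47/146 - 45*I/146)*exp(2/3 + 2*I/3)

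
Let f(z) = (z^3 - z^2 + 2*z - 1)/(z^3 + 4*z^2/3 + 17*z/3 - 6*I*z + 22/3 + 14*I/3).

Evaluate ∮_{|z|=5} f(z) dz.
By the residue theorem, ∮_C f(z) dz = 2πi · (sum of the residues of f at the poles inside |z| = 5).

The denominator factors as (z + 2 + 2*I)*(z - 2/3 - 3*I)*(z + I), so the singularities of f are simple poles at z = -2 - 2*I, z = 2/3 + 3*I, z = -I.
  |-2 - 2*I|² = 8 < 25 = 5², so this pole is inside the contour.
  |2/3 + 3*I|² = 85/9 < 25 = 5², so this pole is inside the contour.
  |-I|² = 1 < 25 = 5², so this pole is inside the contour.

With P(z) = z^3 - z^2 + 2*z - 1 and Q(z) = z^3 + 4*z^2/3 + 17*z/3 - 6*I*z + 22/3 + 14*I/3, each pole is simple, so Res(f, z₀) = P(z₀)/Q'(z₀) with Q'(z) = 3*z^2 + 8*z/3 + 17/3 - 6*I.
  Res(f, -2 - 2*I) = P(-2 - 2*I)/Q'(-2 - 2*I) = (11 - 28*I)/(1/3 + 38*I/3) = -3159/1445 - 1338*I/1445
  Res(f, 2/3 + 3*I) = P(2/3 + 3*I)/Q'(2/3 + 3*I) = (-238/27 - 21*I)/(-164/9 + 14*I) = -16205/64158 + 10248*I/10693
  Res(f, -I) = P(-I)/Q'(-I) = (-I)/(8/3 - 26*I/3) = 39/370 - 6*I/185

Sum of residues inside C: -7/3
∮_C f(z) dz = 2πi · (-7/3) = -14*I*pi/3

Final answer: -14*I*pi/3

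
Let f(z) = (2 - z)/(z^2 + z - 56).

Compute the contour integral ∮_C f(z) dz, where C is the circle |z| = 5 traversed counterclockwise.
By the residue theorem, ∮_C f(z) dz = 2πi · (sum of the residues of f at the poles inside |z| = 5).

The denominator factors as (z + 8)*(z - 7), so the singularities of f are simple poles at z = -8, z = 7.
  |-8|² = 64 > 25 = 5², so this pole is outside the contour.
  |7|² = 49 > 25 = 5², so this pole is outside the contour.

No pole lies inside the contour, so f is analytic on and inside C and the integral is 0 (Cauchy's theorem).

Final answer: 0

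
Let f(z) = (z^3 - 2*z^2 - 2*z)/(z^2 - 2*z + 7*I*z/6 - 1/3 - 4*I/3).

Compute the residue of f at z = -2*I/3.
-664/1305 - 112*I/145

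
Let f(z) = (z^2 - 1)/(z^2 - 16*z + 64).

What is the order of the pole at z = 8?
Factor the denominator:
  z^2 - 16*z + 64 = (z - 8)^2

The numerator P(z) = z^2 - 1 has P(8) = 63 ≠ 0, so no factor of (z - 8) cancels.
Near z = 8 we can therefore write f(z) = g(z)/(z - 8)^2 with g analytic at 8 and g(8) ≠ 0 (g is just the numerator).

Hence z = 8 is a pole of order 2.

Final answer: 2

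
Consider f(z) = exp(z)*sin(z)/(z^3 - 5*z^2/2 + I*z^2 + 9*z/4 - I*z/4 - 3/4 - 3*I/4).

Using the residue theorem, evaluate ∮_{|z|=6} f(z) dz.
By the residue theorem, ∮_C f(z) dz = 2πi · (sum of the residues of f at the poles inside |z| = 6).

The denominator factors as (z - 3/2 + 3*I/2)*(z - I/2)*(z - 1), so the singularities of f are simple poles at z = 3/2 - 3*I/2, z = I/2, z = 1.
  |3/2 - 3*I/2|² = 9/2 < 36 = 6², so this pole is inside the contour.
  |I/2|² = 1/4 < 36 = 6², so this pole is inside the contour.
  |1|² = 1 < 36 = 6², so this pole is inside the contour.

With P(z) = exp(z)*sin(z) and Q(z) = z^3 - 5*z^2/2 + I*z^2 + 9*z/4 - I*z/4 - 3/4 - 3*I/4, each pole is simple, so Res(f, z₀) = P(z₀)/Q'(z₀) with Q'(z) = 3*z^2 - 5*z + 2*I*z + 9/4 - I/4.
  Res(f, 3/2 - 3*I/2) = P(3/2 - 3*I/2)/Q'(3/2 - 3*I/2) = (exp(3/2 - 3*I/2)*sin(3/2 - 3*I/2))/(-9/4 - 13*I/4) = (-18/125 + 26*I/125)*exp(3/2 - 3*I/2)*sin(3/2 - 3*I/2)
  Res(f, I/2) = P(I/2)/Q'(I/2) = (I*exp(I/2)*sinh(1/2))/(1/2 - 11*I/4) = (-44/125 + 8*I/125)*exp(I/2)*sinh(1/2)
  Res(f, 1) = P(1)/Q'(1) = (exp(1)*sin(1))/(1/4 + 7*I/4) = exp(1)*(2/25 - 14*I/25)*sin(1)

Sum of residues inside C: exp(1)*(2/25 - 14*I/25)*sin(1) + (-44/125 + 8*I/125)*exp(I/2)*sinh(1/2) + (-18/125 + 26*I/125)*exp(3/2 - 3*I/2)*sin(3/2 - 3*I/2)
∮_C f(z) dz = 2πi · (exp(1)*(2/25 - 14*I/25)*sin(1) + (-44/125 + 8*I/125)*exp(I/2)*sinh(1/2) + (-18/125 + 26*I/125)*exp(3/2 - 3*I/2)*sin(3/2 - 3*I/2)) = pi*(-16/125 - 88*I/125)*exp(I/2)*sinh(1/2) + exp(1)*pi*(28/25 + 4*I/25)*sin(1) + pi*(-52/125 - 36*I/125)*exp(3/2 - 3*I/2)*sin(3/2 - 3*I/2)

Final answer: pi*(-16/125 - 88*I/125)*exp(I/2)*sinh(1/2) + exp(1)*pi*(28/25 + 4*I/25)*sin(1) + pi*(-52/125 - 36*I/125)*exp(3/2 - 3*I/2)*sin(3/2 - 3*I/2)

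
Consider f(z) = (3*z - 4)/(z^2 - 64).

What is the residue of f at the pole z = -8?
7/4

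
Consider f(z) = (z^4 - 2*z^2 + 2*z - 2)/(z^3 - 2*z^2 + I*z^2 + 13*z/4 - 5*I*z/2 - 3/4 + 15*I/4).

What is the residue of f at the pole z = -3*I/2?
Write f(z) = P(z)/Q(z) with P(z) = z^4 - 2*z^2 + 2*z - 2 and Q(z) = z^3 - 2*z^2 + I*z^2 + 13*z/4 - 5*I*z/2 - 3/4 + 15*I/4.
The denominator factors as Q(z) = (z - 1 + I)*(z - 1 - 3*I/2)*(z + 3*I/2), so z = -3*I/2 is a simple zero of Q and P is analytic there; z = -3*I/2 is therefore a simple pole and
  Res(f, z₀) = P(z₀)/Q'(z₀).

Q'(z) = 3*z^2 - 4*z + 2*I*z + 13/4 - 5*I/2, so Q'(-3*I/2) = -1/2 + 7*I/2.
P(-3*I/2) = 121/16 - 3*I.

Res(f, -3*I/2) = (121/16 - 3*I)/(-1/2 + 7*I/2) = -457/400 - 799*I/400

Final answer: -457/400 - 799*I/400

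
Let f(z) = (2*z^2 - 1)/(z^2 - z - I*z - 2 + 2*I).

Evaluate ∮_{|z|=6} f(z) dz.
By the residue theorem, ∮_C f(z) dz = 2πi · (sum of the residues of f at the poles inside |z| = 6).

The denominator factors as (z + 1 - I)*(z - 2), so the singularities of f are simple poles at z = -1 + I, z = 2.
  |-1 + I|² = 2 < 36 = 6², so this pole is inside the contour.
  |2|² = 4 < 36 = 6², so this pole is inside the contour.

With P(z) = 2*z^2 - 1 and Q(z) = z^2 - z - I*z - 2 + 2*I, each pole is simple, so Res(f, z₀) = P(z₀)/Q'(z₀) with Q'(z) = 2*z - 1 - I.
  Res(f, -1 + I) = P(-1 + I)/Q'(-1 + I) = (-1 - 4*I)/(-3 + I) = -1/10 + 13*I/10
  Res(f, 2) = P(2)/Q'(2) = (7)/(3 - I) = 21/10 + 7*I/10

Sum of residues inside C: 2 + 2*I
∮_C f(z) dz = 2πi · (2 + 2*I) = pi*(-4 + 4*I)

Final answer: pi*(-4 + 4*I)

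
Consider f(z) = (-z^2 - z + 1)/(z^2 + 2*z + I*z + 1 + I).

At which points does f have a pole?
The singularities of f are the zeros of the denominator. Factoring,
  z^2 + 2*z + I*z + 1 + I = (z + 1 + I)*(z + 1)
so the candidates are z = -1 - I, z = -1.

Check the numerator P(z) = -z^2 - z + 1 at each one:
  P(-1 - I) = 2 - I ≠ 0, so z = -1 - I is a (simple) pole.
  P(-1) = 1 ≠ 0, so z = -1 is a (simple) pole.

Poles of f: {-1 - I, -1}

Final answer: {-1 - I, -1}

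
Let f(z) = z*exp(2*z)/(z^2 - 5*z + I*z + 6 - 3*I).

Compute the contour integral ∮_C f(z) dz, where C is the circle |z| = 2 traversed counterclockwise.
By the residue theorem, ∮_C f(z) dz = 2πi · (sum of the residues of f at the poles inside |z| = 2).

The denominator factors as (z - 3)*(z - 2 + I), so the singularities of f are simple poles at z = 3, z = 2 - I.
  |3|² = 9 > 4 = 2², so this pole is outside the contour.
  |2 - I|² = 5 > 4 = 2², so this pole is outside the contour.

No pole lies inside the contour, so f is analytic on and inside C and the integral is 0 (Cauchy's theorem).

Final answer: 0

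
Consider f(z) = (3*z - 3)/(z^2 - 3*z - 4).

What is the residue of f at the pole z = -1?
Write f(z) = P(z)/Q(z) with P(z) = 3*z - 3 and Q(z) = z^2 - 3*z - 4.
The denominator factors as Q(z) = (z - 4)*(z + 1), so z = -1 is a simple zero of Q and P is analytic there; z = -1 is therefore a simple pole and
  Res(f, z₀) = P(z₀)/Q'(z₀).

Q'(z) = 2*z - 3, so Q'(-1) = -5.
P(-1) = -6.

Res(f, -1) = (-6)/(-5) = 6/5

Final answer: 6/5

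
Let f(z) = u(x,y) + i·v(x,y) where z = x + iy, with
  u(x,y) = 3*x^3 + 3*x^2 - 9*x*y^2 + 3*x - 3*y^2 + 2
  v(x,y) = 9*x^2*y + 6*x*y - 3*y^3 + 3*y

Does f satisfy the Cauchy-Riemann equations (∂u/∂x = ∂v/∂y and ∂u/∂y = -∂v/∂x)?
∂u/∂x = 9*x^2 + 6*x - 9*y^2 + 3
∂v/∂y = 9*x^2 + 6*x - 9*y^2 + 3
∂u/∂y = -18*x*y - 6*y
∂v/∂x = 18*x*y + 6*y
∂u/∂x = ∂v/∂y and ∂u/∂y = -∂v/∂x hold identically; f is analytic.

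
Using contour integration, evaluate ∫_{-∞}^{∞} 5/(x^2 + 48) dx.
Let f(z) = 5/(z^2 + 48). The denominator has no real zeros and deg Q - deg P = 2 ≥ 2, so the integral of f over the upper semicircle |z| = R tends to 0 as R → ∞. Closing the contour in the upper half-plane,
  ∫_{-∞}^{∞} f(x) dx = 2πi · Σ Res(f, z_k)  over the poles with Im z_k > 0.

Zeros of the denominator: z^2 + 48 = 0 gives z = ±4*sqrt(3)*I.
Upper half-plane: z = 4*sqrt(3)*I (simple).

Each pole is a simple zero of Q(z) = z^2 + 48, so Res(f, z₀) = P(z₀)/Q'(z₀) with P(z) = 5, Q'(z) = 2*z:
  Res(f, 4*sqrt(3)*I) = (5)/(8*sqrt(3)*I) = -5*sqrt(3)*I/24

∫_{-∞}^{∞} f(x) dx = 2πi · (-5*sqrt(3)*I/24) = 5*sqrt(3)*pi/12

Final answer: 5*sqrt(3)*pi/12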